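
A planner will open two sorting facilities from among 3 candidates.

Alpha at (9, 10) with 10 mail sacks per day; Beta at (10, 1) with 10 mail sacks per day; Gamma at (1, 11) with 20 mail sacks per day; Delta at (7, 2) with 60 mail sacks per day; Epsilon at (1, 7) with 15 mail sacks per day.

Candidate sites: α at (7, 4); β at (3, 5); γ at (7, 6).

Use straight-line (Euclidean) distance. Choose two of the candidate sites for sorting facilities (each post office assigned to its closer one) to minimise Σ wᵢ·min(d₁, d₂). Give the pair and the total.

{α, β}, total 394.6

Evaluate every pair (each demand assigned to the nearer of the two):
  {α, β}: total = 394.6
  {α, γ}: total = 454.6
  {β, γ}: total = 511.9
Best pair: {α, β} with total 394.6.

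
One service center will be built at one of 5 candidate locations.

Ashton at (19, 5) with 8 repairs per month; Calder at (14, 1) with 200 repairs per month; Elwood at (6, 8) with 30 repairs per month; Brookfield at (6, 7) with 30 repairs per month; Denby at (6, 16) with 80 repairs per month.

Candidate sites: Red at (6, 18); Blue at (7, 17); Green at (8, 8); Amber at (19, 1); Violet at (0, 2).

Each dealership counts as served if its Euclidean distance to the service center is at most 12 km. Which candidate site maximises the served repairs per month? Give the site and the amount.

Coverage radius r = 12 km; a point is covered iff (Δx)²+(Δy)² ≤ 12² = 144.
  Red (6, 18): covers {Elwood, Brookfield, Denby} → 140
  Blue (7, 17): covers {Elwood, Brookfield, Denby} → 140
  Green (8, 8): covers {Ashton, Calder, Elwood, Brookfield, Denby} → 348
  Amber (19, 1): covers {Ashton, Calder} → 208
  Violet (0, 2): covers {Elwood, Brookfield} → 60
Maximum coverage at Green: 348 repairs per month.

Green, covering 348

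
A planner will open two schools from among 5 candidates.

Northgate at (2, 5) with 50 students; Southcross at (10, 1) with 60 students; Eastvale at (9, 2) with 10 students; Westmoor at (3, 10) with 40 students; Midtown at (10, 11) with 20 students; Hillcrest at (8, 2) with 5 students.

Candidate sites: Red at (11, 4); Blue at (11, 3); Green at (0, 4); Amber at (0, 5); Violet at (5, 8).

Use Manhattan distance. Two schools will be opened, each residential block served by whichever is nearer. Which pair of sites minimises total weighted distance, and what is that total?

Evaluate every pair (each demand assigned to the nearer of the two):
  {Blue, Amber}: total = 830
  {Blue, Violet}: total = 850
  {Red, Amber}: total = 885
  {Blue, Green}: total = 920
  {Red, Violet}: total = 925
  {Red, Green}: total = 975
  {Amber, Violet}: total = 1285
  {Green, Violet}: total = 1335
  {Red, Blue}: total = 1450
  {Green, Amber}: total = 1680
Best pair: {Blue, Amber} with total 830.

{Blue, Amber}, total 830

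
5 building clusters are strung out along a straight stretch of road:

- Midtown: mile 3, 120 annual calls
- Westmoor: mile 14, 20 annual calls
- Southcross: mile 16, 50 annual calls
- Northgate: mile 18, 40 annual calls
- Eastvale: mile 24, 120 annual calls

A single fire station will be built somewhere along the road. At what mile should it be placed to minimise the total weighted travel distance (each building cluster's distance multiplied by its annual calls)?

For a sum of weighted absolute distances on a line, the optimum is the weighted median (not the mean). Total weight W = 350; half-weight = 175.
Sort by position and accumulate weight:
  mile 3 (Midtown, w=120) → cum 120
  mile 14 (Westmoor, w=20) → cum 140
  mile 16 (Southcross, w=50) → cum 190  ≥ 175 → median here
  mile 18 (Northgate, w=40) → cum 230
  mile 24 (Eastvale, w=120) → cum 350
Optimal location: mile 16.

x = 16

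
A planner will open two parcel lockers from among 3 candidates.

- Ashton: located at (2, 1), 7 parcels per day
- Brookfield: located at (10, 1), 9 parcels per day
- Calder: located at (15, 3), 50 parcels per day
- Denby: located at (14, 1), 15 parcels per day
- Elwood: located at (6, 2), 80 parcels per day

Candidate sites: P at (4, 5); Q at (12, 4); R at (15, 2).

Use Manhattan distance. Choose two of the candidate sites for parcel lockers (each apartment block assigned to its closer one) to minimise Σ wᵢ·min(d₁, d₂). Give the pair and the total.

Evaluate every pair (each demand assigned to the nearer of the two):
  {P, R}: total = 576
  {P, Q}: total = 762
  {Q, R}: total = 856
Best pair: {P, R} with total 576.

{P, R}, total 576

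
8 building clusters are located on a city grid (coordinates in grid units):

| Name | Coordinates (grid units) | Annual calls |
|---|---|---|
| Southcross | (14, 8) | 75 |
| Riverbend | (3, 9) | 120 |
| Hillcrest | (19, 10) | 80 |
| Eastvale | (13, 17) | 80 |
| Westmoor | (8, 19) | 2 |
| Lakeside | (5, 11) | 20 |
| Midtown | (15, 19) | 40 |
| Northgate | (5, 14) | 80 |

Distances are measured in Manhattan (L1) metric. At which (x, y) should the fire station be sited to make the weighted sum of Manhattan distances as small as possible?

(13, 10)

Manhattan distance separates: Σwᵢ(|x−xᵢ|+|y−yᵢ|) = Σwᵢ|x−xᵢ| + Σwᵢ|y−yᵢ|, so x and y are optimised independently as 1-D weighted medians.
Total weight W = 497; half = 248.5.
x-coordinate, sorted with cumulative weight:
  x=3 (Riverbend, w=120) cum 120
  x=5 (Lakeside, w=20) cum 140
  x=5 (Northgate, w=80) cum 220
  x=8 (Westmoor, w=2) cum 222
  x=13 (Eastvale, w=80) cum 302  ← median
  x=14 (Southcross, w=75) cum 377
  x=15 (Midtown, w=40) cum 417
  x=19 (Hillcrest, w=80) cum 497
⇒ x* = 13
y-coordinate, sorted with cumulative weight:
  y=8 (Southcross, w=75) cum 75
  y=9 (Riverbend, w=120) cum 195
  y=10 (Hillcrest, w=80) cum 275  ← median
  y=11 (Lakeside, w=20) cum 295
  y=14 (Northgate, w=80) cum 375
  y=17 (Eastvale, w=80) cum 455
  y=19 (Westmoor, w=2) cum 457
  y=19 (Midtown, w=40) cum 497
⇒ y* = 10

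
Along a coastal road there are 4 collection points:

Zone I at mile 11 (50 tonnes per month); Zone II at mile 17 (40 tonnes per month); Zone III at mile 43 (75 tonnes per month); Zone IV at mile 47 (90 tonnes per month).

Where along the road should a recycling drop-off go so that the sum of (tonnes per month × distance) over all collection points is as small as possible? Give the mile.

x = 43

For a sum of weighted absolute distances on a line, the optimum is the weighted median (not the mean). Total weight W = 255; half-weight = 127.5.
Sort by position and accumulate weight:
  mile 11 (Zone I, w=50) → cum 50
  mile 17 (Zone II, w=40) → cum 90
  mile 43 (Zone III, w=75) → cum 165  ≥ 127.5 → median here
  mile 47 (Zone IV, w=90) → cum 255
Optimal location: mile 43.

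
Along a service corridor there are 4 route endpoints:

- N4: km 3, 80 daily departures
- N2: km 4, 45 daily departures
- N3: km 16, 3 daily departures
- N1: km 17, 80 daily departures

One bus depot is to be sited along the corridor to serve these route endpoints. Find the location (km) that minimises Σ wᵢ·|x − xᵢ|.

x = 4

For a sum of weighted absolute distances on a line, the optimum is the weighted median (not the mean). Total weight W = 208; half-weight = 104.
Sort by position and accumulate weight:
  km 3 (N4, w=80) → cum 80
  km 4 (N2, w=45) → cum 125  ≥ 104 → median here
  km 16 (N3, w=3) → cum 128
  km 17 (N1, w=80) → cum 208
Optimal location: km 4.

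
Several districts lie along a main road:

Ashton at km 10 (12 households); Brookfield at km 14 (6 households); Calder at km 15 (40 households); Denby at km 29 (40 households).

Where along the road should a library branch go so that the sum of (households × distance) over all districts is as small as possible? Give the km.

For a sum of weighted absolute distances on a line, the optimum is the weighted median (not the mean). Total weight W = 98; half-weight = 49.
Sort by position and accumulate weight:
  km 10 (Ashton, w=12) → cum 12
  km 14 (Brookfield, w=6) → cum 18
  km 15 (Calder, w=40) → cum 58  ≥ 49 → median here
  km 29 (Denby, w=40) → cum 98
Optimal location: km 15.

x = 15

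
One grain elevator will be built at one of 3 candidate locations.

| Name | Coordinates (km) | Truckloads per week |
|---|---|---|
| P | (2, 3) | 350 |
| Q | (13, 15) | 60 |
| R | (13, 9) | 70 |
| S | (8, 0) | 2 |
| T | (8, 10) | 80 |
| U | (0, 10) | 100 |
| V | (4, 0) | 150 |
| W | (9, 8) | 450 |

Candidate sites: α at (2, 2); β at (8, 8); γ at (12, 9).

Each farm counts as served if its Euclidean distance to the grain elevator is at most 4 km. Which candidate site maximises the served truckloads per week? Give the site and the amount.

β, covering 530

Coverage radius r = 4 km; a point is covered iff (Δx)²+(Δy)² ≤ 4² = 16.
  α (2, 2): covers {P, V} → 500
  β (8, 8): covers {T, W} → 530
  γ (12, 9): covers {R, W} → 520
Maximum coverage at β: 530 truckloads per week.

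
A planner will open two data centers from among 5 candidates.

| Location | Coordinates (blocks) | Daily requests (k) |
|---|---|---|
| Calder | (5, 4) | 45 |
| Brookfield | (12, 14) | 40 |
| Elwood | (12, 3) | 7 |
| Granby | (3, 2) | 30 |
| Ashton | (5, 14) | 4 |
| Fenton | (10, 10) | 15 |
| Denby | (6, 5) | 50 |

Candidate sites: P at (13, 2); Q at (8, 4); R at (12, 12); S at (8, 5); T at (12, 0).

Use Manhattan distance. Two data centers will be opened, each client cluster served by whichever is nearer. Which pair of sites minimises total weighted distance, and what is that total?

Evaluate every pair (each demand assigned to the nearer of the two):
  {Q, R}: total = 706
  {R, S}: total = 738
  {Q, S}: total = 1153
  {P, Q}: total = 1201
  {P, S}: total = 1207
  {S, T}: total = 1214
  {Q, T}: total = 1248
  {P, R}: total = 1440
  {R, T}: total = 1572
  {P, T}: total = 2029
Best pair: {Q, R} with total 706.

{Q, R}, total 706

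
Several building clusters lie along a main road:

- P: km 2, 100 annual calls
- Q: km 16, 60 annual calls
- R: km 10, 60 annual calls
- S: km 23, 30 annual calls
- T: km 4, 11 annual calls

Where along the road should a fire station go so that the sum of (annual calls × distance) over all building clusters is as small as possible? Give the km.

x = 10

For a sum of weighted absolute distances on a line, the optimum is the weighted median (not the mean). Total weight W = 261; half-weight = 130.5.
Sort by position and accumulate weight:
  km 2 (P, w=100) → cum 100
  km 4 (T, w=11) → cum 111
  km 10 (R, w=60) → cum 171  ≥ 130.5 → median here
  km 16 (Q, w=60) → cum 231
  km 23 (S, w=30) → cum 261
Optimal location: km 10.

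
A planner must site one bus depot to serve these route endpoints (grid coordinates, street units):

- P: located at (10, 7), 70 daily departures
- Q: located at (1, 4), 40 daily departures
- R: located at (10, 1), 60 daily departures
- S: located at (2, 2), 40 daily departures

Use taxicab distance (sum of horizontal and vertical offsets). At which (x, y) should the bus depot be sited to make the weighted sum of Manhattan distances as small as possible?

(10, 4)

Manhattan distance separates: Σwᵢ(|x−xᵢ|+|y−yᵢ|) = Σwᵢ|x−xᵢ| + Σwᵢ|y−yᵢ|, so x and y are optimised independently as 1-D weighted medians.
Total weight W = 210; half = 105.
x-coordinate, sorted with cumulative weight:
  x=1 (Q, w=40) cum 40
  x=2 (S, w=40) cum 80
  x=10 (P, w=70) cum 150  ← median
  x=10 (R, w=60) cum 210
⇒ x* = 10
y-coordinate, sorted with cumulative weight:
  y=1 (R, w=60) cum 60
  y=2 (S, w=40) cum 100
  y=4 (Q, w=40) cum 140  ← median
  y=7 (P, w=70) cum 210
⇒ y* = 4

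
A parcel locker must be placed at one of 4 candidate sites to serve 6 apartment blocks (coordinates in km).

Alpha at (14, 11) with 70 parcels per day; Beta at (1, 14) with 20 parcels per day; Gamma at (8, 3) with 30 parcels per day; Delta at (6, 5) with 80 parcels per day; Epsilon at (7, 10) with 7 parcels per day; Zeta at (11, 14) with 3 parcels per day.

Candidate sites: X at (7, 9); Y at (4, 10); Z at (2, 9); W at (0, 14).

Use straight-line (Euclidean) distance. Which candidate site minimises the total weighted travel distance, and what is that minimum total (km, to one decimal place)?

X, total 1204.4 km

Total weighted distance at each candidate:
  X (7, 9): total = 1204.4
  Y (4, 10): total = 1521.4
  Z (2, 9): total = 1727.3
  W (0, 14): total = 2385.1
Minimum is at X with total 1204.4 km.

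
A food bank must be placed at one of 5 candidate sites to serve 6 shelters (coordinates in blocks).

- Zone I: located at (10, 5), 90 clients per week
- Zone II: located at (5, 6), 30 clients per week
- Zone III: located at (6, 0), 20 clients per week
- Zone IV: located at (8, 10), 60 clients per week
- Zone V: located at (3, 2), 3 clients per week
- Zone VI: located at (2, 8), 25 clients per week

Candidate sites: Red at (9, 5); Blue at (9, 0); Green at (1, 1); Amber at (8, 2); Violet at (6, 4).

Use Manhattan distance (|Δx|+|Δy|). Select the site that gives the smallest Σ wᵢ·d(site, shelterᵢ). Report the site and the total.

Total weighted distance at each candidate:
  Red (9, 5): total = 1037
  Blue (9, 0): total = 1959
  Green (1, 1): total = 2729
  Amber (8, 2): total = 1535
  Violet (6, 4): total = 1315
Minimum is at Red with total 1037 blocks.

Red, total 1037 blocks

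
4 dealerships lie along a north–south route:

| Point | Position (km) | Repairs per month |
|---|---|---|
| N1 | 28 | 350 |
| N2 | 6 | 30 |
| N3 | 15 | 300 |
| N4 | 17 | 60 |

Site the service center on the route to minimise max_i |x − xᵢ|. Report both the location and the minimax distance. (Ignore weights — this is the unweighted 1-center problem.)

location 17, max distance 11

The 1-center on a line is the midpoint of the two extreme points: leftmost at 6, rightmost at 28.
Optimal location = (6 + 28)/2 = 17; maximum distance = (28 − 6)/2 = 11.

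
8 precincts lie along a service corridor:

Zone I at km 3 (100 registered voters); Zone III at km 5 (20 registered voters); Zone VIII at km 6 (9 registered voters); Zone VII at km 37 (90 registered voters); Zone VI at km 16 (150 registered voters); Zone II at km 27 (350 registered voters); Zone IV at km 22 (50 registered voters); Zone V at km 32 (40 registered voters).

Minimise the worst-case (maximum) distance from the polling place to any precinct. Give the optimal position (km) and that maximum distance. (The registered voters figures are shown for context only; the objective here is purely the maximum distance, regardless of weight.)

location 20, max distance 17

The 1-center on a line is the midpoint of the two extreme points: leftmost at 3, rightmost at 37.
Optimal location = (3 + 37)/2 = 20; maximum distance = (37 − 3)/2 = 17.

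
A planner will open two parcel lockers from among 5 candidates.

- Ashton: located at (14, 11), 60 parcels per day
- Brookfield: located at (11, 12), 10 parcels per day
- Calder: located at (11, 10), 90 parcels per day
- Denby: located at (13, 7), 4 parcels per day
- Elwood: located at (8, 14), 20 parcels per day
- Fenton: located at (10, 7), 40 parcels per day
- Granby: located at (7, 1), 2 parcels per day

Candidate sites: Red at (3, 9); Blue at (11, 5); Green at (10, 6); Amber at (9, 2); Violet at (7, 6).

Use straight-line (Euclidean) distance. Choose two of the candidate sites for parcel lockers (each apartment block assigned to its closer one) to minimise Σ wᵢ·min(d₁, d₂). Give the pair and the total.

Evaluate every pair (each demand assigned to the nearer of the two):
  {Red, Green}: total = 1021.8
  {Green, Amber}: total = 1038.1
  {Green, Violet}: total = 1040.0
  {Blue, Green}: total = 1043.6
  {Red, Blue}: total = 1176.0
  {Blue, Violet}: total = 1194.5
  {Blue, Amber}: total = 1217.5
  {Red, Violet}: total = 1399.6
  {Amber, Violet}: total = 1413.9
  {Red, Amber}: total = 1804.2
Best pair: {Red, Green} with total 1021.8.

{Red, Green}, total 1021.8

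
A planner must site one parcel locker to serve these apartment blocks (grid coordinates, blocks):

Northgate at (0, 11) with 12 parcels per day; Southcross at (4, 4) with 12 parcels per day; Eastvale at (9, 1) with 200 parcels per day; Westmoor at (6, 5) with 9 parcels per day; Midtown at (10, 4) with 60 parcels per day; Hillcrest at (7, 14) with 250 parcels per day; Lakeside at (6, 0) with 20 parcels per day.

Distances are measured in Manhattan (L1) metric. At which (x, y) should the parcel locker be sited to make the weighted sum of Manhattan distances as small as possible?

(7, 4)

Manhattan distance separates: Σwᵢ(|x−xᵢ|+|y−yᵢ|) = Σwᵢ|x−xᵢ| + Σwᵢ|y−yᵢ|, so x and y are optimised independently as 1-D weighted medians.
Total weight W = 563; half = 281.5.
x-coordinate, sorted with cumulative weight:
  x=0 (Northgate, w=12) cum 12
  x=4 (Southcross, w=12) cum 24
  x=6 (Westmoor, w=9) cum 33
  x=6 (Lakeside, w=20) cum 53
  x=7 (Hillcrest, w=250) cum 303  ← median
  x=9 (Eastvale, w=200) cum 503
  x=10 (Midtown, w=60) cum 563
⇒ x* = 7
y-coordinate, sorted with cumulative weight:
  y=0 (Lakeside, w=20) cum 20
  y=1 (Eastvale, w=200) cum 220
  y=4 (Southcross, w=12) cum 232
  y=4 (Midtown, w=60) cum 292  ← median
  y=5 (Westmoor, w=9) cum 301
  y=11 (Northgate, w=12) cum 313
  y=14 (Hillcrest, w=250) cum 563
⇒ y* = 4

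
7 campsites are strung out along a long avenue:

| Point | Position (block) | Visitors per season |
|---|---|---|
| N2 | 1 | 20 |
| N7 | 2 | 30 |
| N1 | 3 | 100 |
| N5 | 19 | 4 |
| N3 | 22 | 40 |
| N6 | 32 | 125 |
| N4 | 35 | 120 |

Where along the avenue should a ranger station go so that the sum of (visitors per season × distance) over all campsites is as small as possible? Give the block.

For a sum of weighted absolute distances on a line, the optimum is the weighted median (not the mean). Total weight W = 439; half-weight = 219.5.
Sort by position and accumulate weight:
  block 1 (N2, w=20) → cum 20
  block 2 (N7, w=30) → cum 50
  block 3 (N1, w=100) → cum 150
  block 19 (N5, w=4) → cum 154
  block 22 (N3, w=40) → cum 194
  block 32 (N6, w=125) → cum 319  ≥ 219.5 → median here
  block 35 (N4, w=120) → cum 439
Optimal location: block 32.

x = 32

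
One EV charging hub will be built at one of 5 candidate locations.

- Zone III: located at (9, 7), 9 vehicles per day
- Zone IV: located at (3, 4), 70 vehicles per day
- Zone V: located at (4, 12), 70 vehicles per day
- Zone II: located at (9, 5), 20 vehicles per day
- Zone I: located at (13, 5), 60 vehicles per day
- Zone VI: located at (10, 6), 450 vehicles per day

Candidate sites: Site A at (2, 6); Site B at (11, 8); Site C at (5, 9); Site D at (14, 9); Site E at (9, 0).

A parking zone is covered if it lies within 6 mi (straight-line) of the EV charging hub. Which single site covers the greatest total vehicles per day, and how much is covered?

Site C, covering 619

Coverage radius r = 6 mi; a point is covered iff (Δx)²+(Δy)² ≤ 6² = 36.
  Site A (2, 6): covers {Zone IV} → 70
  Site B (11, 8): covers {Zone III, Zone II, Zone I, Zone VI} → 539
  Site C (5, 9): covers {Zone III, Zone IV, Zone V, Zone II, Zone VI} → 619
  Site D (14, 9): covers {Zone III, Zone I, Zone VI} → 519
  Site E (9, 0): covers {Zone II} → 20
Maximum coverage at Site C: 619 vehicles per day.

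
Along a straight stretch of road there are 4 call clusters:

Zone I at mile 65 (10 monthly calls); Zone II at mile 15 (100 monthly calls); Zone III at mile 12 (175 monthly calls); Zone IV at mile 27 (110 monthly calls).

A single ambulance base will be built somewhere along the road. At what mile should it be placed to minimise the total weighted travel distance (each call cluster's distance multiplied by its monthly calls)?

x = 15

For a sum of weighted absolute distances on a line, the optimum is the weighted median (not the mean). Total weight W = 395; half-weight = 197.5.
Sort by position and accumulate weight:
  mile 12 (Zone III, w=175) → cum 175
  mile 15 (Zone II, w=100) → cum 275  ≥ 197.5 → median here
  mile 27 (Zone IV, w=110) → cum 385
  mile 65 (Zone I, w=10) → cum 395
Optimal location: mile 15.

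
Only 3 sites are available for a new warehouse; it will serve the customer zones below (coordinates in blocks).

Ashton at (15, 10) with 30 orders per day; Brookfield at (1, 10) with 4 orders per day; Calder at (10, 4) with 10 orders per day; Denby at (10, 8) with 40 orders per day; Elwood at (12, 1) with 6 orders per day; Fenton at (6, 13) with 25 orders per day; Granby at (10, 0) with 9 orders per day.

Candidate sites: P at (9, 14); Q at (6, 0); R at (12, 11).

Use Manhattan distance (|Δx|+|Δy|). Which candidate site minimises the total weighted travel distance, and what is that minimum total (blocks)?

Total weighted distance at each candidate:
  P (9, 14): total = 1069
  Q (6, 0): total = 1593
  R (12, 11): total = 835
Minimum is at R with total 835 blocks.

R, total 835 blocks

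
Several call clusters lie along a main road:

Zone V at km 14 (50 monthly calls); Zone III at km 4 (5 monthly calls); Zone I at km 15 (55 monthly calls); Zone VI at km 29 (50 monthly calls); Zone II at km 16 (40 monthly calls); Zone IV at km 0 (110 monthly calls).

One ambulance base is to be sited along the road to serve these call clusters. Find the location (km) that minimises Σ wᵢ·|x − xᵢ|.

x = 14

For a sum of weighted absolute distances on a line, the optimum is the weighted median (not the mean). Total weight W = 310; half-weight = 155.
Sort by position and accumulate weight:
  km 0 (Zone IV, w=110) → cum 110
  km 4 (Zone III, w=5) → cum 115
  km 14 (Zone V, w=50) → cum 165  ≥ 155 → median here
  km 15 (Zone I, w=55) → cum 220
  km 16 (Zone II, w=40) → cum 260
  km 29 (Zone VI, w=50) → cum 310
Optimal location: km 14.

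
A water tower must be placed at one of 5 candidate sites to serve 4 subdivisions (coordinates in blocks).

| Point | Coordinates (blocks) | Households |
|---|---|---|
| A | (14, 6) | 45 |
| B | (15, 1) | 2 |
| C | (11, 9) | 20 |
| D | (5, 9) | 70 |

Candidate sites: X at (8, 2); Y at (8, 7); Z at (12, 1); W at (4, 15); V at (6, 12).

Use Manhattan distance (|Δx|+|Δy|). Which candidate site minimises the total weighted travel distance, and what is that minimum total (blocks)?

Total weighted distance at each candidate:
  X (8, 2): total = 1366
  Y (8, 7): total = 791
  Z (12, 1): total = 1551
  W (4, 15): total = 1655
  V (6, 12): total = 1110
Minimum is at Y with total 791 blocks.

Y, total 791 blocks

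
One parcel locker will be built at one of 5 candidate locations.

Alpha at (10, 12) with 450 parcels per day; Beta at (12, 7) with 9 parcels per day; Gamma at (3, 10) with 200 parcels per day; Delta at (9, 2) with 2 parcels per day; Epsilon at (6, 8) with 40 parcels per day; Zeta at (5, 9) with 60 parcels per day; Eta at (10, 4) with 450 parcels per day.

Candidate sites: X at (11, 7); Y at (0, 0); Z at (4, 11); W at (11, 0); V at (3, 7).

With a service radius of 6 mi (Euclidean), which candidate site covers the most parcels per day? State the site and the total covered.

Coverage radius r = 6 mi; a point is covered iff (Δx)²+(Δy)² ≤ 6² = 36.
  X (11, 7): covers {Alpha, Beta, Delta, Epsilon, Eta} → 951
  Y (0, 0): covers {none} → 0
  Z (4, 11): covers {Gamma, Epsilon, Zeta} → 300
  W (11, 0): covers {Delta, Eta} → 452
  V (3, 7): covers {Gamma, Epsilon, Zeta} → 300
Maximum coverage at X: 951 parcels per day.

X, covering 951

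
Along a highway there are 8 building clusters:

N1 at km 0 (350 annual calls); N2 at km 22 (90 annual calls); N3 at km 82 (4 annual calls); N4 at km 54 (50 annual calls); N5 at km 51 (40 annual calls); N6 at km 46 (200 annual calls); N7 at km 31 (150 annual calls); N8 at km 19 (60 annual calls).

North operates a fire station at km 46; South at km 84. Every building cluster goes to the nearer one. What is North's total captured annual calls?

The indifferent point is the midpoint (46+84)/2 = 65; building clusters left of it (closer to North at 46) go to North, those right go to South.
  N1 at 0 (w=350) → North
  N8 at 19 (w=60) → North
  N2 at 22 (w=90) → North
  N7 at 31 (w=150) → North
  N6 at 46 (w=200) → North
  N5 at 51 (w=40) → North
  N4 at 54 (w=50) → North
  N3 at 82 (w=4) → South
North captures 940; South captures 4.

940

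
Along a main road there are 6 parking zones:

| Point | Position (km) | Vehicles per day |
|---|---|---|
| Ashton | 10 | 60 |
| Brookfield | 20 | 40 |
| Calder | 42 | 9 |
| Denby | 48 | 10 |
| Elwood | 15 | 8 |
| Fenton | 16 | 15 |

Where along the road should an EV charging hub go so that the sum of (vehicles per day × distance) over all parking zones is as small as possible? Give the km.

For a sum of weighted absolute distances on a line, the optimum is the weighted median (not the mean). Total weight W = 142; half-weight = 71.
Sort by position and accumulate weight:
  km 10 (Ashton, w=60) → cum 60
  km 15 (Elwood, w=8) → cum 68
  km 16 (Fenton, w=15) → cum 83  ≥ 71 → median here
  km 20 (Brookfield, w=40) → cum 123
  km 42 (Calder, w=9) → cum 132
  km 48 (Denby, w=10) → cum 142
Optimal location: km 16.

x = 16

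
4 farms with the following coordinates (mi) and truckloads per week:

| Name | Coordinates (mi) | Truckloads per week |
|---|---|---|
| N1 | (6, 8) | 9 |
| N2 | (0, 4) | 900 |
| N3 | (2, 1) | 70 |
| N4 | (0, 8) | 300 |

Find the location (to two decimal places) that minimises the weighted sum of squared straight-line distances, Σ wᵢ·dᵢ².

(0.15, 4.80)

The minimiser of Σwᵢ‖p−pᵢ‖² is the weighted centroid p* = (Σwᵢpᵢ)/(Σwᵢ).
Σwᵢ = 1279.
Σwᵢxᵢ = 9·6 + 900·0 + 70·2 + 300·0 = 194.
Σwᵢyᵢ = 9·8 + 900·4 + 70·1 + 300·8 = 6142.
x* = 194/1279 = 0.15, y* = 6142/1279 = 4.80.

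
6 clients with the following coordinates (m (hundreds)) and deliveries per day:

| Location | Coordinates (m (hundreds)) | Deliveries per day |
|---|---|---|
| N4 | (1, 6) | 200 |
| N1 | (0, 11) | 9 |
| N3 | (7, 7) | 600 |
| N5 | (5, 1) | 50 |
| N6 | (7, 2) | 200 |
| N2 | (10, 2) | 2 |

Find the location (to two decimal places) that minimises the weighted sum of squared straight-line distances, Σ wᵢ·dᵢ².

The minimiser of Σwᵢ‖p−pᵢ‖² is the weighted centroid p* = (Σwᵢpᵢ)/(Σwᵢ).
Σwᵢ = 1061.
Σwᵢxᵢ = 200·1 + 9·0 + 600·7 + 50·5 + 200·7 + 2·10 = 6070.
Σwᵢyᵢ = 200·6 + 9·11 + 600·7 + 50·1 + 200·2 + 2·2 = 5953.
x* = 6070/1061 = 5.72, y* = 5953/1061 = 5.61.

(5.72, 5.61)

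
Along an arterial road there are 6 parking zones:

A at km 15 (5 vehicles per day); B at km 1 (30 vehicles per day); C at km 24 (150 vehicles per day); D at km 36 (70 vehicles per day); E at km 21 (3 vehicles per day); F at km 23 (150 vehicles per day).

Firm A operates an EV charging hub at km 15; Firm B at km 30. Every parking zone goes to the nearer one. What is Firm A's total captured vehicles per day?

The indifferent point is the midpoint (15+30)/2 = 22.5; parking zones left of it (closer to Firm A at 15) go to Firm A, those right go to Firm B.
  B at 1 (w=30) → Firm A
  A at 15 (w=5) → Firm A
  E at 21 (w=3) → Firm A
  F at 23 (w=150) → Firm B
  C at 24 (w=150) → Firm B
  D at 36 (w=70) → Firm B
Firm A captures 38; Firm B captures 370.

38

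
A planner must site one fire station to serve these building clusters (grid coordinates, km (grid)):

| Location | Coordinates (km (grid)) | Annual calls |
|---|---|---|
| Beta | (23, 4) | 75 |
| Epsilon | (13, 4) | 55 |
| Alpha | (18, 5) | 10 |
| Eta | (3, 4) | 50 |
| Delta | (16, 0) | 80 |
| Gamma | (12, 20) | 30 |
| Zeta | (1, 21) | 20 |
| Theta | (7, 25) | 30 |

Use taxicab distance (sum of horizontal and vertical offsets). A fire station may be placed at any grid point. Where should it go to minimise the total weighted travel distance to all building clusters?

Manhattan distance separates: Σwᵢ(|x−xᵢ|+|y−yᵢ|) = Σwᵢ|x−xᵢ| + Σwᵢ|y−yᵢ|, so x and y are optimised independently as 1-D weighted medians.
Total weight W = 350; half = 175.
x-coordinate, sorted with cumulative weight:
  x=1 (Zeta, w=20) cum 20
  x=3 (Eta, w=50) cum 70
  x=7 (Theta, w=30) cum 100
  x=12 (Gamma, w=30) cum 130
  x=13 (Epsilon, w=55) cum 185  ← median
  x=16 (Delta, w=80) cum 265
  x=18 (Alpha, w=10) cum 275
  x=23 (Beta, w=75) cum 350
⇒ x* = 13
y-coordinate, sorted with cumulative weight:
  y=0 (Delta, w=80) cum 80
  y=4 (Beta, w=75) cum 155
  y=4 (Epsilon, w=55) cum 210  ← median
  y=4 (Eta, w=50) cum 260
  y=5 (Alpha, w=10) cum 270
  y=20 (Gamma, w=30) cum 300
  y=21 (Zeta, w=20) cum 320
  y=25 (Theta, w=30) cum 350
⇒ y* = 4

(13, 4)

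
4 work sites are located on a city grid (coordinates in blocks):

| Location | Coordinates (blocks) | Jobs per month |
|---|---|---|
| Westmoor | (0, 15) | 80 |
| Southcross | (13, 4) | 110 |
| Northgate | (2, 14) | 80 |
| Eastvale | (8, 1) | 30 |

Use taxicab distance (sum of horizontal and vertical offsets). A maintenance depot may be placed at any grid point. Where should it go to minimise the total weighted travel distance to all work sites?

Manhattan distance separates: Σwᵢ(|x−xᵢ|+|y−yᵢ|) = Σwᵢ|x−xᵢ| + Σwᵢ|y−yᵢ|, so x and y are optimised independently as 1-D weighted medians.
Total weight W = 300; half = 150.
x-coordinate, sorted with cumulative weight:
  x=0 (Westmoor, w=80) cum 80
  x=2 (Northgate, w=80) cum 160  ← median
  x=8 (Eastvale, w=30) cum 190
  x=13 (Southcross, w=110) cum 300
⇒ x* = 2
y-coordinate, sorted with cumulative weight:
  y=1 (Eastvale, w=30) cum 30
  y=4 (Southcross, w=110) cum 140
  y=14 (Northgate, w=80) cum 220  ← median
  y=15 (Westmoor, w=80) cum 300
⇒ y* = 14

(2, 14)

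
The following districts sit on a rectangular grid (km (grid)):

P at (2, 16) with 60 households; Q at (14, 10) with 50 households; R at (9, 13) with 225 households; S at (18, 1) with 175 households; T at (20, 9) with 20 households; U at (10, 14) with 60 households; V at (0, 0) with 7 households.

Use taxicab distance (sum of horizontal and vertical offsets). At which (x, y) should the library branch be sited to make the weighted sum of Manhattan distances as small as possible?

Manhattan distance separates: Σwᵢ(|x−xᵢ|+|y−yᵢ|) = Σwᵢ|x−xᵢ| + Σwᵢ|y−yᵢ|, so x and y are optimised independently as 1-D weighted medians.
Total weight W = 597; half = 298.5.
x-coordinate, sorted with cumulative weight:
  x=0 (V, w=7) cum 7
  x=2 (P, w=60) cum 67
  x=9 (R, w=225) cum 292
  x=10 (U, w=60) cum 352  ← median
  x=14 (Q, w=50) cum 402
  x=18 (S, w=175) cum 577
  x=20 (T, w=20) cum 597
⇒ x* = 10
y-coordinate, sorted with cumulative weight:
  y=0 (V, w=7) cum 7
  y=1 (S, w=175) cum 182
  y=9 (T, w=20) cum 202
  y=10 (Q, w=50) cum 252
  y=13 (R, w=225) cum 477  ← median
  y=14 (U, w=60) cum 537
  y=16 (P, w=60) cum 597
⇒ y* = 13

(10, 13)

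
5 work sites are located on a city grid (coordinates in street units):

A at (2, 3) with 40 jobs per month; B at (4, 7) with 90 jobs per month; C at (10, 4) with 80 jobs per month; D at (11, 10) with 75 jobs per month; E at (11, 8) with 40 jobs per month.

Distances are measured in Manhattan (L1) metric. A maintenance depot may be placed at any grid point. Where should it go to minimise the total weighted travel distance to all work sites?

(10, 7)

Manhattan distance separates: Σwᵢ(|x−xᵢ|+|y−yᵢ|) = Σwᵢ|x−xᵢ| + Σwᵢ|y−yᵢ|, so x and y are optimised independently as 1-D weighted medians.
Total weight W = 325; half = 162.5.
x-coordinate, sorted with cumulative weight:
  x=2 (A, w=40) cum 40
  x=4 (B, w=90) cum 130
  x=10 (C, w=80) cum 210  ← median
  x=11 (D, w=75) cum 285
  x=11 (E, w=40) cum 325
⇒ x* = 10
y-coordinate, sorted with cumulative weight:
  y=3 (A, w=40) cum 40
  y=4 (C, w=80) cum 120
  y=7 (B, w=90) cum 210  ← median
  y=8 (E, w=40) cum 250
  y=10 (D, w=75) cum 325
⇒ y* = 7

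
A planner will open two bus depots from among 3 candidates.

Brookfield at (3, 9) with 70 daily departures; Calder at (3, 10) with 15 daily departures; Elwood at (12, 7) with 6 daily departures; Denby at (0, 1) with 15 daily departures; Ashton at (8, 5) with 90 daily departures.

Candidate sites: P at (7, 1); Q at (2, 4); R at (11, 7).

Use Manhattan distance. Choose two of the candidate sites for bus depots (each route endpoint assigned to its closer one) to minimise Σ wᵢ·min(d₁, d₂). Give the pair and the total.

Evaluate every pair (each demand assigned to the nearer of the two):
  {Q, R}: total = 1056
  {P, Q}: total = 1116
  {P, R}: total = 1426
Best pair: {Q, R} with total 1056.

{Q, R}, total 1056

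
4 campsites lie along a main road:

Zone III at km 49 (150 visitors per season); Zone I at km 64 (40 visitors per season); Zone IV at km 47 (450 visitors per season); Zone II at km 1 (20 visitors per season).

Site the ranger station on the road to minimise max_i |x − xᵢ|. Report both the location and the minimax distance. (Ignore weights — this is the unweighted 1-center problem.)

location 32.5, max distance 31.5

The 1-center on a line is the midpoint of the two extreme points: leftmost at 1, rightmost at 64.
Optimal location = (1 + 64)/2 = 32.5; maximum distance = (64 − 1)/2 = 31.5.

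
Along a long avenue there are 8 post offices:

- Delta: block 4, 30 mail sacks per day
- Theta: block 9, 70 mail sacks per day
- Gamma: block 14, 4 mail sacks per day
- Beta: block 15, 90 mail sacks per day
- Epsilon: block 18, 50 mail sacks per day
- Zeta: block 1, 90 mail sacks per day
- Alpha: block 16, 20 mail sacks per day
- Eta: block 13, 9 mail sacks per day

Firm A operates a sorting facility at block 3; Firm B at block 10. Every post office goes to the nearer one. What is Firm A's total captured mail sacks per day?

The indifferent point is the midpoint (3+10)/2 = 6.5; post offices left of it (closer to Firm A at 3) go to Firm A, those right go to Firm B.
  Zeta at 1 (w=90) → Firm A
  Delta at 4 (w=30) → Firm A
  Theta at 9 (w=70) → Firm B
  Eta at 13 (w=9) → Firm B
  Gamma at 14 (w=4) → Firm B
  Beta at 15 (w=90) → Firm B
  Alpha at 16 (w=20) → Firm B
  Epsilon at 18 (w=50) → Firm B
Firm A captures 120; Firm B captures 243.

120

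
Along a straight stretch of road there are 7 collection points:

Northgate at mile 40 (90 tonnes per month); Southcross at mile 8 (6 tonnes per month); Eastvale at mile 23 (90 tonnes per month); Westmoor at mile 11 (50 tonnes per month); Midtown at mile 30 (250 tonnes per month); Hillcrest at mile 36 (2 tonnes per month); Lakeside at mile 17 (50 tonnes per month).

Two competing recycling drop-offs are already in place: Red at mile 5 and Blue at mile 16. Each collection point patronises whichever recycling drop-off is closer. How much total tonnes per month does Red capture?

The indifferent point is the midpoint (5+16)/2 = 10.5; collection points left of it (closer to Red at 5) go to Red, those right go to Blue.
  Southcross at 8 (w=6) → Red
  Westmoor at 11 (w=50) → Blue
  Lakeside at 17 (w=50) → Blue
  Eastvale at 23 (w=90) → Blue
  Midtown at 30 (w=250) → Blue
  Hillcrest at 36 (w=2) → Blue
  Northgate at 40 (w=90) → Blue
Red captures 6; Blue captures 532.

6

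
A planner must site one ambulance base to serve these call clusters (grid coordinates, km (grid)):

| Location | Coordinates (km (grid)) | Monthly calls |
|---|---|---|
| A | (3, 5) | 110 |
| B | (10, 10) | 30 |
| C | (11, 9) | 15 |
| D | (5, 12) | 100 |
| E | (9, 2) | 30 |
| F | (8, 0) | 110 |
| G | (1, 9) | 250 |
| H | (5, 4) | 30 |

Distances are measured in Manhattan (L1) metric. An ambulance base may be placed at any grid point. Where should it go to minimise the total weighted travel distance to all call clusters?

(3, 9)

Manhattan distance separates: Σwᵢ(|x−xᵢ|+|y−yᵢ|) = Σwᵢ|x−xᵢ| + Σwᵢ|y−yᵢ|, so x and y are optimised independently as 1-D weighted medians.
Total weight W = 675; half = 337.5.
x-coordinate, sorted with cumulative weight:
  x=1 (G, w=250) cum 250
  x=3 (A, w=110) cum 360  ← median
  x=5 (D, w=100) cum 460
  x=5 (H, w=30) cum 490
  x=8 (F, w=110) cum 600
  x=9 (E, w=30) cum 630
  x=10 (B, w=30) cum 660
  x=11 (C, w=15) cum 675
⇒ x* = 3
y-coordinate, sorted with cumulative weight:
  y=0 (F, w=110) cum 110
  y=2 (E, w=30) cum 140
  y=4 (H, w=30) cum 170
  y=5 (A, w=110) cum 280
  y=9 (C, w=15) cum 295
  y=9 (G, w=250) cum 545  ← median
  y=10 (B, w=30) cum 575
  y=12 (D, w=100) cum 675
⇒ y* = 9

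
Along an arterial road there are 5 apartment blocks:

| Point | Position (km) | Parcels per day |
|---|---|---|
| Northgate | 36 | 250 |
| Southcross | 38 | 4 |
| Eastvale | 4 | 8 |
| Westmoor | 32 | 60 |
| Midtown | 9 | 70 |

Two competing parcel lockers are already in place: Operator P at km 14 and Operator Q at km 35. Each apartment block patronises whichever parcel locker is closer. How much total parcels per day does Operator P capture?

78

The indifferent point is the midpoint (14+35)/2 = 24.5; apartment blocks left of it (closer to Operator P at 14) go to Operator P, those right go to Operator Q.
  Eastvale at 4 (w=8) → Operator P
  Midtown at 9 (w=70) → Operator P
  Westmoor at 32 (w=60) → Operator Q
  Northgate at 36 (w=250) → Operator Q
  Southcross at 38 (w=4) → Operator Q
Operator P captures 78; Operator Q captures 314.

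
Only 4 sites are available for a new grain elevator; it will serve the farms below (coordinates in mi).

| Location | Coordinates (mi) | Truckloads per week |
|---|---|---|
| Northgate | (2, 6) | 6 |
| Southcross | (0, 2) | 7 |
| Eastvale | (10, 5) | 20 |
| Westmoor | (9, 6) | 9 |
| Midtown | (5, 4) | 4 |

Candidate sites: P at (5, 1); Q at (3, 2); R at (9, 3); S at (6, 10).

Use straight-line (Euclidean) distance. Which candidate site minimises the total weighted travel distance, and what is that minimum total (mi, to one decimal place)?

Total weighted distance at each candidate:
  P (5, 1): total = 268.4
  Q (3, 2): total = 274.3
  R (9, 3): total = 197.3
  S (6, 10): total = 301.3
Minimum is at R with total 197.3 mi.

R, total 197.3 mi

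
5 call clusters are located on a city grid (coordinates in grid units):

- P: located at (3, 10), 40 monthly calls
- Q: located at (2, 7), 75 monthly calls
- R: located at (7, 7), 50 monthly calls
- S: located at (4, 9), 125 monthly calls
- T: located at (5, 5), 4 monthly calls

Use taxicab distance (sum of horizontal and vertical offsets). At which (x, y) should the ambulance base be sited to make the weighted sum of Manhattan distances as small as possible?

Manhattan distance separates: Σwᵢ(|x−xᵢ|+|y−yᵢ|) = Σwᵢ|x−xᵢ| + Σwᵢ|y−yᵢ|, so x and y are optimised independently as 1-D weighted medians.
Total weight W = 294; half = 147.
x-coordinate, sorted with cumulative weight:
  x=2 (Q, w=75) cum 75
  x=3 (P, w=40) cum 115
  x=4 (S, w=125) cum 240  ← median
  x=5 (T, w=4) cum 244
  x=7 (R, w=50) cum 294
⇒ x* = 4
y-coordinate, sorted with cumulative weight:
  y=5 (T, w=4) cum 4
  y=7 (Q, w=75) cum 79
  y=7 (R, w=50) cum 129
  y=9 (S, w=125) cum 254  ← median
  y=10 (P, w=40) cum 294
⇒ y* = 9

(4, 9)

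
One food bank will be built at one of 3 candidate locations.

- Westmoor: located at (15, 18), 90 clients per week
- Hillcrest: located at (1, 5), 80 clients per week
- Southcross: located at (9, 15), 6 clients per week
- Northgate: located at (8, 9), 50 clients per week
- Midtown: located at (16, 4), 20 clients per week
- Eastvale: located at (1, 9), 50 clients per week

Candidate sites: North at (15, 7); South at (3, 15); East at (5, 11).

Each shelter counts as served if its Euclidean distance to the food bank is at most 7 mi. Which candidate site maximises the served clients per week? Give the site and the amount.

Coverage radius r = 7 mi; a point is covered iff (Δx)²+(Δy)² ≤ 7² = 49.
  North (15, 7): covers {Midtown} → 20
  South (3, 15): covers {Southcross, Eastvale} → 56
  East (5, 11): covers {Southcross, Northgate, Eastvale} → 106
Maximum coverage at East: 106 clients per week.

East, covering 106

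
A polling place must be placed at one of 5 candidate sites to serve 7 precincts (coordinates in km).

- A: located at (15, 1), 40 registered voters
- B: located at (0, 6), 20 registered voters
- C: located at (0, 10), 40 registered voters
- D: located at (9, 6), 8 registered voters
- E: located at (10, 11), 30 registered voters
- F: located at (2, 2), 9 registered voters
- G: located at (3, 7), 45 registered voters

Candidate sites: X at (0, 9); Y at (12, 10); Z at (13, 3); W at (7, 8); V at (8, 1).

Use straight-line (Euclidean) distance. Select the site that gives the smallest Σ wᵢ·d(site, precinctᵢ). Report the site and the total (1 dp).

Total weighted distance at each candidate:
  X (0, 9): total = 1389.6
  Y (12, 10): total = 1761.7
  Z (13, 3): total = 1851.0
  W (7, 8): total = 1267.8
  V (8, 1): total = 1703.3
Minimum is at W with total 1267.8 km.

W, total 1267.8 km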